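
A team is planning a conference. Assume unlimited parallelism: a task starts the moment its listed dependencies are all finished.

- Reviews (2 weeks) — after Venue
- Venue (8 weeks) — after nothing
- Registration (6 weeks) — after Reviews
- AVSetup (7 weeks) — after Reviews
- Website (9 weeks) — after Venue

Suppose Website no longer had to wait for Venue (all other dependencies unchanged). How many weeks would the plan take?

17

With the dependency in place, Venue→Reviews→AVSetup = 8+2+7 = 17 sets the finish at 17 weeks.
Without Venue→Website, Website's earliest start moves from 8 to 0.
After: Venue→Reviews→AVSetup = 8+2+7 = 17 → 17 weeks.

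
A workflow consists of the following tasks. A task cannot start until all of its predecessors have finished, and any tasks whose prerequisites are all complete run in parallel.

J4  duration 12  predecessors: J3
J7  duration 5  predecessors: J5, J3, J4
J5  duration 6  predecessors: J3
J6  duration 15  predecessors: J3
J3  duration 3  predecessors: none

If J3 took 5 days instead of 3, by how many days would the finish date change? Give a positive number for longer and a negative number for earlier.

As given, the longest chain is J3→J4→J7 = 3+12+5 = 20, so the finish is 20 days.
J3 is on the critical path; changing it to 5 makes that path 22 days.
The critical path is still J3→J4→J7; finish is now 22 days.
Change in finish: 22 − 20 = +2 days.

2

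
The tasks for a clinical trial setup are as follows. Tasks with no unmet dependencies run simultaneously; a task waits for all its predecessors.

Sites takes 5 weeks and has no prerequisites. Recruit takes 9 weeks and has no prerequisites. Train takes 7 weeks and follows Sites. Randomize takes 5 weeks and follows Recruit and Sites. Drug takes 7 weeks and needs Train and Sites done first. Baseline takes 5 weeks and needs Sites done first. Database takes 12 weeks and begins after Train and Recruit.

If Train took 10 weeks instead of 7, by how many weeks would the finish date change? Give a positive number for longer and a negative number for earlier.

3

Actual critical path: Sites→Train→Database = 5+7+12 = 24 ⇒ 24 weeks.
Train lies on that path, so at 10 weeks the path becomes 27 weeks.
No other chain overtakes it, so the finish is 27 weeks.
Change in finish: 27 − 24 = +3 weeks.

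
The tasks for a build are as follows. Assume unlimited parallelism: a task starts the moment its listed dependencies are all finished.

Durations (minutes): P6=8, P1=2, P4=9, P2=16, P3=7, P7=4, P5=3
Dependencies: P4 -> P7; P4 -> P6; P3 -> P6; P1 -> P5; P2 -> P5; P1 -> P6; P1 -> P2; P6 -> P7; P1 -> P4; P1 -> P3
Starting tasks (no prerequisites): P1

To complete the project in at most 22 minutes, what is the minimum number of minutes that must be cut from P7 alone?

1

Current finish: 23 minutes; target: 22.
P7 is on every critical path, so each minute cut from P7 cuts the finish by one (this holds down to a finish of 21).
Need 23 − 22 = 1 minute off P7 → P7 becomes 3 minutes, finish becomes 22.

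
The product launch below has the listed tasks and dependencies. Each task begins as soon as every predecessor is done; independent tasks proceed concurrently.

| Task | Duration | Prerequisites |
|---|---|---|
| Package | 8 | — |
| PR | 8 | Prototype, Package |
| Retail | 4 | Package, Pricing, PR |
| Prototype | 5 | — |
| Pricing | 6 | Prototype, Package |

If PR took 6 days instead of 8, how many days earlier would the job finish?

2

Critical path before the change: Package→PR→Retail = 8+8+4 = 20 giving 20 days.
PR lies on that path, so at 6 days the path becomes 18 days.
The binding chain switches to Package→Pricing→Retail = 8+6+4 = 18; finish 18 days.
Change in finish: 18 − 20 = -2 days.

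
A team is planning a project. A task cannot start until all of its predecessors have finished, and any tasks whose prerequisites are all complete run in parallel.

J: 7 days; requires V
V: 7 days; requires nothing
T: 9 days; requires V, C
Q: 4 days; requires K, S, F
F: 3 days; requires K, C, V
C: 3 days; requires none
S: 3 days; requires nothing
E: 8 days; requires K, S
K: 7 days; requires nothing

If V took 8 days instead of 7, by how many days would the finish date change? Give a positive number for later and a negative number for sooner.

1

Actual critical path: V→T = 7+9 = 16 ⇒ 16 days.
V is on the critical path; changing it to 8 makes that path 17 days.
The critical path is still V→T; finish is now 17 days.
Change in finish: 17 − 16 = +1 days.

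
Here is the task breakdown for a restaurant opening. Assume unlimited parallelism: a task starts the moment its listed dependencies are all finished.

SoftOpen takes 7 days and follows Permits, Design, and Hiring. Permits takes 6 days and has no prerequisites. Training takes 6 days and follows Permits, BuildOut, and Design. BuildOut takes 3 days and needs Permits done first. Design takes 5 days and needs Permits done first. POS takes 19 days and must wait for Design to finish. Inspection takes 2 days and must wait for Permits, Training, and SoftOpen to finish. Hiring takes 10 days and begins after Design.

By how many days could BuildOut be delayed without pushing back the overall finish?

The longest chain is Permits→Design→Hiring→SoftOpen→Inspection = 6+5+10+7+2 = 30; overall finish 30 days.
BuildOut finishes as early as 9 and must finish by 22.
So BuildOut can slip 22 − 9 = 13 days.

13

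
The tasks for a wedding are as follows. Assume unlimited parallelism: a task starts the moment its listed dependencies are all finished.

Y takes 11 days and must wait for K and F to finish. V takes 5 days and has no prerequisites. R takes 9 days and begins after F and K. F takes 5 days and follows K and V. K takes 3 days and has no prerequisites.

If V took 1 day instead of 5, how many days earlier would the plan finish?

2

The binding path is V→F→Y = 5+5+11 = 21; finish at 21 days.
Since V is critical, the -4 change carries straight to that chain (now 17 days).
The binding chain switches to K→F→Y = 3+5+11 = 19; finish 19 days.
Change in finish: 19 − 21 = -2 days.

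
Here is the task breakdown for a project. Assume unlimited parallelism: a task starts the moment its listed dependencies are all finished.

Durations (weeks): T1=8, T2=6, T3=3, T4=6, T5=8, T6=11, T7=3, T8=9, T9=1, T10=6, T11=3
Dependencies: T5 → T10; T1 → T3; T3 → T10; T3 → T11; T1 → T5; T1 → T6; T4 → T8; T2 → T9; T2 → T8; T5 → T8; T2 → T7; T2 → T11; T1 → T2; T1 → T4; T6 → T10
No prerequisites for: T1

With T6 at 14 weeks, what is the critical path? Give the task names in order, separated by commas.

T1, T6, T10

Actual critical path: T1→T6→T10 = 8+11+6 = 25 ⇒ 25 weeks.
T6 is on the critical path; changing it to 14 makes that path 28 weeks.
That remains the longest chain; total 28 weeks.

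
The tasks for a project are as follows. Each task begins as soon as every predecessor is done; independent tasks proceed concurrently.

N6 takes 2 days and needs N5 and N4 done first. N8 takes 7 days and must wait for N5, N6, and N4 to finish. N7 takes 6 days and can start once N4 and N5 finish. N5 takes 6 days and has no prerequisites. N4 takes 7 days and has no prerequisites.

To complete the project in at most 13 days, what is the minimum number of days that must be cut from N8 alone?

3

Current finish: 16 days; target: 13.
N8 is on every critical path, so each day cut from N8 cuts the finish by one (this holds down to a finish of 13).
Need 16 − 13 = 3 days off N8 → N8 becomes 4 days, finish becomes 13.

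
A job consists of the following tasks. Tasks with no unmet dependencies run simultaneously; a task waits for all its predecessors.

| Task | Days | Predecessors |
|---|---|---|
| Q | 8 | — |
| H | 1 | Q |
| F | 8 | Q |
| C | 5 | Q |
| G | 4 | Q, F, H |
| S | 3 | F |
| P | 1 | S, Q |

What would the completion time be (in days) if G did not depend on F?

20

With the dependency in place, Q→F→G = 8+8+4 = 20 sets the finish at 20 days.
Without F→G, G's earliest start moves from 16 to 9.
New critical path: Q→F→S→P = 8+8+3+1 = 20 ⇒ 20 days.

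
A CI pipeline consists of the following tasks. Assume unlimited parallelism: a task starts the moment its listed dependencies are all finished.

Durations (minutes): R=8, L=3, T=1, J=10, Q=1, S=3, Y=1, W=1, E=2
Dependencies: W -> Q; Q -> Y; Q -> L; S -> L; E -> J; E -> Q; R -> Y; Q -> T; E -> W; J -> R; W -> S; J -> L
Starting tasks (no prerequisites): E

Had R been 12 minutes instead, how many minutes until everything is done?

25

The binding path is E→J→R→Y = 2+10+8+1 = 21; finish at 21 minutes.
R is on the critical path; changing it to 12 makes that path 25 minutes.
No other chain overtakes it, so the finish is 25 minutes.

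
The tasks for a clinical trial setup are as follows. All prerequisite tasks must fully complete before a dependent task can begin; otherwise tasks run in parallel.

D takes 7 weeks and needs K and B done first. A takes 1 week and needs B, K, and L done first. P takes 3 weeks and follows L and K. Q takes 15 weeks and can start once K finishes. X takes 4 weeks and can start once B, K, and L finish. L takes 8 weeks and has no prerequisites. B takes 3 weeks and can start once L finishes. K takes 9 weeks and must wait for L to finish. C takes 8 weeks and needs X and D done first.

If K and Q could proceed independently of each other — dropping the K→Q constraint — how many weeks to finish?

Before: longest chain L→K→D→C = 8+9+7+8 = 32, finish 32.
Without K→Q, Q's earliest start moves from 17 to 0.
After: L→K→D→C = 8+9+7+8 = 32 → 32 weeks.

32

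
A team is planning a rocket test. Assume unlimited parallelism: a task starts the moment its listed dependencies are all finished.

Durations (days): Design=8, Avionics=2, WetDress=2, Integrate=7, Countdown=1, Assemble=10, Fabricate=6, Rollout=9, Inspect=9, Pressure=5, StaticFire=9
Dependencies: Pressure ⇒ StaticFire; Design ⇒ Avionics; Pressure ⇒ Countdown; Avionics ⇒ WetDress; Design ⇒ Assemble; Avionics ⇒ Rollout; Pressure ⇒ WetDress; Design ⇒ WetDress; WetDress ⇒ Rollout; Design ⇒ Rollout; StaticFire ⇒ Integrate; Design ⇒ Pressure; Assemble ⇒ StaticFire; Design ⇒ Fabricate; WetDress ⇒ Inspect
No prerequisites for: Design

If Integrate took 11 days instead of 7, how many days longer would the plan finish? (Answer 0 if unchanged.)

Actual critical path: Design→Assemble→StaticFire→Integrate = 8+10+9+7 = 34 ⇒ 34 days.
Integrate is on the critical path; changing it to 11 makes that path 38 days.
The critical path is still Design→Assemble→StaticFire→Integrate; finish is now 38 days.
Change in finish: 38 − 34 = +4 days.

4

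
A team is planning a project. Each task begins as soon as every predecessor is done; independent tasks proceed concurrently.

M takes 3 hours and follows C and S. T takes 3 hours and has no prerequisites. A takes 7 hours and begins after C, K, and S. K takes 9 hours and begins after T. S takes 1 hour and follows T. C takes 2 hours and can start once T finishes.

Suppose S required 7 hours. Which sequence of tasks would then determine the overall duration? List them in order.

As given, the longest chain is T→K→A = 3+9+7 = 19, so the finish is 19 hours.
S has 8 hours of float (longest path through it is 11).
The critical path is still T→K→A; finish is now 19 hours.

T, K, A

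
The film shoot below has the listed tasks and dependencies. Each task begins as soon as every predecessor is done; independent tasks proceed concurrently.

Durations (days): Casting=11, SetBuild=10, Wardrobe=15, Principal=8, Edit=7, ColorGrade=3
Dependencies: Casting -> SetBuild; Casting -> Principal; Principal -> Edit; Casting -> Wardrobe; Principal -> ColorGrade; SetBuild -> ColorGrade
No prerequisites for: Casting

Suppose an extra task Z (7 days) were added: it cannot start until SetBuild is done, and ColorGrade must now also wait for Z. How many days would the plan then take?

31

Originally the plan takes 26 days.
With Z inserted, ColorGrade now waits for max(Principal, SetBuild, Z).
New critical path: Casting→SetBuild→Z→ColorGrade = 11+10+7+3 = 31 ⇒ 31 days.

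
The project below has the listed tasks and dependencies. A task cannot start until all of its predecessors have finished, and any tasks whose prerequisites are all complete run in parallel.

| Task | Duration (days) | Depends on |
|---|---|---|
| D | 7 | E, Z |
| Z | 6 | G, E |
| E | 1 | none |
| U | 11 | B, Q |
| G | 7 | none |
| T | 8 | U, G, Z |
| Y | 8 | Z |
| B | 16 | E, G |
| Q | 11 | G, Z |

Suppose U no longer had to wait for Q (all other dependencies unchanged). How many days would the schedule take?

With the dependency in place, G→Z→Q→U→T = 7+6+11+11+8 = 43 sets the finish at 43 days.
Without Q→U, U's earliest start moves from 24 to 23.
New critical path: G→B→U→T = 7+16+11+8 = 42 ⇒ 42 days.

42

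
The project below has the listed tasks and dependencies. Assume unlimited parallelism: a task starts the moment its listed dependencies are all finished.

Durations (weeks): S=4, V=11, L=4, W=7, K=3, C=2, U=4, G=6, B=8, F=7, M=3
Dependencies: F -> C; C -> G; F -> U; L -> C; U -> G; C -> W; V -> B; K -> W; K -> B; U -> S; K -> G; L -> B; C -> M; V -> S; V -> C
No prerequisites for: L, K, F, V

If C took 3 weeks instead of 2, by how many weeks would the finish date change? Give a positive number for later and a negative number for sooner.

Baseline: V→C→W = 11+2+7 = 20 → 20 weeks.
Since C is critical, the +1 change carries straight to that chain (now 21 weeks).
That remains the longest chain; total 21 weeks.
Change in finish: 21 − 20 = +1 weeks.

1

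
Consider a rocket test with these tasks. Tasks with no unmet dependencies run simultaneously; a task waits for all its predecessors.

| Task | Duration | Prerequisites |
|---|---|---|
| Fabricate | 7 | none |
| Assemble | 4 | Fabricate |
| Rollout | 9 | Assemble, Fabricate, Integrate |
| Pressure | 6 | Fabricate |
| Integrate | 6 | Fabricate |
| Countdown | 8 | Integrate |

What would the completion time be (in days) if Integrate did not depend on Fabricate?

20

Before: longest chain Fabricate→Integrate→Rollout = 7+6+9 = 22, finish 22.
Without Fabricate→Integrate, Integrate's earliest start moves from 7 to 0.
After: Fabricate→Assemble→Rollout = 7+4+9 = 20 → 20 days.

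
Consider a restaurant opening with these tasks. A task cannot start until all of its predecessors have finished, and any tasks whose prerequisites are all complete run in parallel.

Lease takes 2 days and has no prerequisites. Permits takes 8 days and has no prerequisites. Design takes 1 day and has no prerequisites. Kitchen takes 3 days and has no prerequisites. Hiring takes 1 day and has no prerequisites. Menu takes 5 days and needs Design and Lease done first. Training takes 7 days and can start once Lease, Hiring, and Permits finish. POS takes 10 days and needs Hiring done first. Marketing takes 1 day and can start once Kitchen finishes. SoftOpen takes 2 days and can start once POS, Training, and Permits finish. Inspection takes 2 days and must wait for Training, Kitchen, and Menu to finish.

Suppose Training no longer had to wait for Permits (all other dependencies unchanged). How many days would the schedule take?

Original critical path: Permits→Training→SoftOpen = 8+7+2 = 17 ⇒ 17 days.
Without Permits→Training, Training's earliest start moves from 8 to 2.
After: Hiring→POS→SoftOpen = 1+10+2 = 13 → 13 days.

13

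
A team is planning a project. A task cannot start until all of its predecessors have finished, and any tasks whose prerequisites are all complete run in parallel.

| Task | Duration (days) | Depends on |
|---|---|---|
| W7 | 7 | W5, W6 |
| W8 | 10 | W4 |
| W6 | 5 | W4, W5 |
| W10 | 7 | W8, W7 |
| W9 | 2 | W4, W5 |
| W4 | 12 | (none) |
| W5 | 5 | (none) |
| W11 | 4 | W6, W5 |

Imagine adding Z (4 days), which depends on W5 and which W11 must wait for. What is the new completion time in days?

Originally the plan takes 31 days.
With Z inserted, W11 now waits for max(W6, W5, Z).
New critical path: W4→W6→W7→W10 = 12+5+7+7 = 31 ⇒ 31 days.

31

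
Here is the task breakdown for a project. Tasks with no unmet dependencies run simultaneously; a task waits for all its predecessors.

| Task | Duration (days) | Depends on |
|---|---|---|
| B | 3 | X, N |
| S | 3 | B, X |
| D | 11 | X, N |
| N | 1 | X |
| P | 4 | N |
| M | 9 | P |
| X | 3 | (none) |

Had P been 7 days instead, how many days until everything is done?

20

As given, the longest chain is X→N→P→M = 3+1+4+9 = 17, so the finish is 17 days.
P lies on that path, so at 7 days the path becomes 20 days.
The critical path is still X→N→P→M; finish is now 20 days.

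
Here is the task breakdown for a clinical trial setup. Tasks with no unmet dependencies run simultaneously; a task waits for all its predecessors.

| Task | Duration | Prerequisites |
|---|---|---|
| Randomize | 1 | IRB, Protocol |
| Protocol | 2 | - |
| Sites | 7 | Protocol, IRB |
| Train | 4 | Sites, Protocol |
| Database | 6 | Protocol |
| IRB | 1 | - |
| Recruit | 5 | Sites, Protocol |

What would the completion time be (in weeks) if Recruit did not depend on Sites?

13

With the dependency in place, Protocol→Sites→Recruit = 2+7+5 = 14 sets the finish at 14 weeks.
Without Sites→Recruit, Recruit's earliest start moves from 9 to 2.
The longest chain is now Protocol→Sites→Train = 2+7+4 = 13, so the project takes 13 weeks.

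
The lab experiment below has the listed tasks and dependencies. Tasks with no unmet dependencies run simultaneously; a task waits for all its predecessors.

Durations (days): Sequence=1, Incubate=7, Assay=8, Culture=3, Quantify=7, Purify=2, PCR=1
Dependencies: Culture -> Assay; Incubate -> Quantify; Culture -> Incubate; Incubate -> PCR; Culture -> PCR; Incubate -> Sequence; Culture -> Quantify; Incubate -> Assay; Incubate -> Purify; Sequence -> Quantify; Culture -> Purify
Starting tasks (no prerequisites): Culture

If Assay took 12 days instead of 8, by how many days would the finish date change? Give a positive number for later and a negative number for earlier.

Baseline: Culture→Incubate→Assay = 3+7+8 = 18 → 18 days.
Assay lies on that path, so at 12 days the path becomes 22 days.
No other chain overtakes it, so the finish is 22 days.
Change in finish: 22 − 18 = +4 days.

4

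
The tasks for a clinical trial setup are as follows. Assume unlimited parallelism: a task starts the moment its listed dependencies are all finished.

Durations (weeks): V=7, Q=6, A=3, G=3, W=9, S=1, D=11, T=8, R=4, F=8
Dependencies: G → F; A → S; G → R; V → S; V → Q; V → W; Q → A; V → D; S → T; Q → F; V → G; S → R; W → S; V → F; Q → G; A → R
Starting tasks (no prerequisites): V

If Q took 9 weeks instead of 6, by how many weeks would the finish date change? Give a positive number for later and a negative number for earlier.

Baseline: V→Q→A→S→T = 7+6+3+1+8 = 25 → 25 weeks.
Since Q is critical, the +3 change carries straight to that chain (now 28 weeks).
The critical path is still V→Q→A→S→T; finish is now 28 weeks.
Change in finish: 28 − 25 = +3 weeks.

3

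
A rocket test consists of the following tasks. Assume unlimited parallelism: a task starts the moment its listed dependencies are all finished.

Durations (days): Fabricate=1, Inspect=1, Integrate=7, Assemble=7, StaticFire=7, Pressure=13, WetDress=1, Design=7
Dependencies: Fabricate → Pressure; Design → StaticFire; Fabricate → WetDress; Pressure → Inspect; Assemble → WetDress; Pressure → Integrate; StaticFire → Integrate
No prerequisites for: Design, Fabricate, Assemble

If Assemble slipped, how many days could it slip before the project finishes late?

The longest chain is Design→StaticFire→Integrate = 7+7+7 = 21; overall finish 21 days.
Assemble finishes as early as 7 and must finish by 20.
Slack of Assemble = 13 − 0 = 13 days.

13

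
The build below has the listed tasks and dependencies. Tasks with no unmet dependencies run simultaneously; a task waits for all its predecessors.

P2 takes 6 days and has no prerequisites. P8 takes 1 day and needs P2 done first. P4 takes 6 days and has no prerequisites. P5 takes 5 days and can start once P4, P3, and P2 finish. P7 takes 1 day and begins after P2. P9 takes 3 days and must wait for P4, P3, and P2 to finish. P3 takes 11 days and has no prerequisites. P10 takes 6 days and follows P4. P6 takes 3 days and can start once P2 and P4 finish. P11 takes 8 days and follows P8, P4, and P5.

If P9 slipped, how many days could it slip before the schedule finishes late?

10

Critical path: P3→P5→P11 = 11+5+8 = 24, so the finish is 24 days.
P9 finishes as early as 14 and must finish by 24.
Slack of P9 = 21 − 11 = 10 days.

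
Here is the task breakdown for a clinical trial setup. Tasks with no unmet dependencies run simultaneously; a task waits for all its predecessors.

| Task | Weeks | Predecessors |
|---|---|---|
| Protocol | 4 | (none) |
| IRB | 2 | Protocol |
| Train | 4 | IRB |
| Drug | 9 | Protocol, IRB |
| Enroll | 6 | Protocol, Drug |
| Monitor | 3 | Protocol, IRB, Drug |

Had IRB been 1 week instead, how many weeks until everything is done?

20

Baseline: Protocol→IRB→Drug→Enroll = 4+2+9+6 = 21 → 21 weeks.
IRB lies on that path, so at 1 week the path becomes 20 weeks.
The critical path is still Protocol→IRB→Drug→Enroll; finish is now 20 weeks.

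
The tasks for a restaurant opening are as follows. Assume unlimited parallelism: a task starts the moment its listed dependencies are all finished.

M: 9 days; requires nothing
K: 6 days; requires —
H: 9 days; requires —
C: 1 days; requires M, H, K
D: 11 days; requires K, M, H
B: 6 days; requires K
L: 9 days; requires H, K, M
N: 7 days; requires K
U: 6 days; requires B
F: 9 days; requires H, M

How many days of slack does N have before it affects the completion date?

M→D = 9+11 = 20 sets the makespan at 20 days.
The longest chain containing N totals 13 days.
Slack of N = 13 − 6 = 7 days.

7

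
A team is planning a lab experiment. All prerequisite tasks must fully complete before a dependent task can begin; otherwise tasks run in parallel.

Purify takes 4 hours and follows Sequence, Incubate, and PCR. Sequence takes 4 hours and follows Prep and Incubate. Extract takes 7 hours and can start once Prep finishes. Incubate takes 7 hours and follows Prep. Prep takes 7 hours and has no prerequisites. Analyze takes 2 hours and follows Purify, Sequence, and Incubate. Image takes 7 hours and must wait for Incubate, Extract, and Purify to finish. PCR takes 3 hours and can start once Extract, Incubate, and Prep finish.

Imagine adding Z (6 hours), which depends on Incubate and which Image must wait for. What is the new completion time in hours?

29

Originally the plan takes 29 hours.
With Z inserted, Image now waits for max(Incubate, Extract, Purify, Z).
New critical path: Prep→Incubate→Sequence→Purify→Image = 7+7+4+4+7 = 29 ⇒ 29 hours.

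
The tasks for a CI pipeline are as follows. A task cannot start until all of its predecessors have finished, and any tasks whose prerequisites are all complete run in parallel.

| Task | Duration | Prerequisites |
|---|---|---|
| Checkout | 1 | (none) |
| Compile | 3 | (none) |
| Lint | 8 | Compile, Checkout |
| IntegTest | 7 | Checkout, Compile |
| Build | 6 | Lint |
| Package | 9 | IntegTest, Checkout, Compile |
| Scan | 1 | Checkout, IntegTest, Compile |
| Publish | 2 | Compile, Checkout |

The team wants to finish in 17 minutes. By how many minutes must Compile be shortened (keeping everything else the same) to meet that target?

Current finish: 19 minutes; target: 17.
Compile is on every critical path, so each minute cut from Compile cuts the finish by one (this holds down to a finish of 17).
Need 19 − 17 = 2 minutes off Compile → Compile becomes 1 minute, finish becomes 17.

2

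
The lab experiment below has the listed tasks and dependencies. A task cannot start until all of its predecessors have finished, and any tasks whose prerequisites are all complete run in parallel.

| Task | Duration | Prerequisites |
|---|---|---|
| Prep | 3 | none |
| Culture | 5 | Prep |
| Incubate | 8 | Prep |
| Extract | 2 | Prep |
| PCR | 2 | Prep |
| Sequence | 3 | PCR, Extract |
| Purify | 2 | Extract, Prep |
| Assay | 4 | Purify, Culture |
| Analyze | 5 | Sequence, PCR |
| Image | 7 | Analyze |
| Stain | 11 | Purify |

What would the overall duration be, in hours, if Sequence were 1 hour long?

18

Critical path before the change: Prep→Extract→Sequence→Analyze→Image = 3+2+3+5+7 = 20 giving 20 hours.
Since Sequence is critical, the -2 change carries straight to that chain (now 18 hours).
That remains the longest chain; total 18 hours.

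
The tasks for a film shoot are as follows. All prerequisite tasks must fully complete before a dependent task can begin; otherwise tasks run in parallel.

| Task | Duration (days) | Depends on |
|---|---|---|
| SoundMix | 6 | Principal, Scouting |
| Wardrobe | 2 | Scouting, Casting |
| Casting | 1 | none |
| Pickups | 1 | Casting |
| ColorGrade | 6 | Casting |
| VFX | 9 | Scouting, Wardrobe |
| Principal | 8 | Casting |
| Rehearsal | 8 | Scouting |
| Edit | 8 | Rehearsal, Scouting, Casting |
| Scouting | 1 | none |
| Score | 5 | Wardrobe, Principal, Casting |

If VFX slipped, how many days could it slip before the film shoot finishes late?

The longest chain is Scouting→Rehearsal→Edit = 1+8+8 = 17; overall finish 17 days.
The longest chain containing VFX totals 12 days.
So VFX can slip 17 − 12 = 5 days.

5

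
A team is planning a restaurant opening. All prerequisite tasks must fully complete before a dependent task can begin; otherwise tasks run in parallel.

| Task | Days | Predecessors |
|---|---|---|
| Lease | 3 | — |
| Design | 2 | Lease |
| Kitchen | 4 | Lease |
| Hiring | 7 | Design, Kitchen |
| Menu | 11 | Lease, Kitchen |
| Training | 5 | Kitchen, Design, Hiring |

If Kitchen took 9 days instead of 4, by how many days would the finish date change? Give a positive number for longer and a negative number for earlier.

The binding path is Lease→Kitchen→Hiring→Training = 3+4+7+5 = 19; finish at 19 days.
Kitchen is on the critical path; changing it to 9 makes that path 24 days.
No other chain overtakes it, so the finish is 24 days.
Change in finish: 24 − 19 = +5 days.

5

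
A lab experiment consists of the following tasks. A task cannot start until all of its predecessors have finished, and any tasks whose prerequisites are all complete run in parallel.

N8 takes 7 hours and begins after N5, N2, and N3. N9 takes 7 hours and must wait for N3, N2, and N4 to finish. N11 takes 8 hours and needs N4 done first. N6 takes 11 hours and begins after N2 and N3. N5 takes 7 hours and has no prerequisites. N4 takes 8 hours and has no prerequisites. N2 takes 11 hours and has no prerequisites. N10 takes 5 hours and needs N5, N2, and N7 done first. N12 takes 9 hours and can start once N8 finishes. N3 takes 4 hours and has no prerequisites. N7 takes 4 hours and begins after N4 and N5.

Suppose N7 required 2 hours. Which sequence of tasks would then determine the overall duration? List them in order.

Critical path before the change: N2→N8→N12 = 11+7+9 = 27 giving 27 hours.
N7 has 10 hours of float (longest path through it is 17).
That remains the longest chain; total 27 hours.

N2, N8, N12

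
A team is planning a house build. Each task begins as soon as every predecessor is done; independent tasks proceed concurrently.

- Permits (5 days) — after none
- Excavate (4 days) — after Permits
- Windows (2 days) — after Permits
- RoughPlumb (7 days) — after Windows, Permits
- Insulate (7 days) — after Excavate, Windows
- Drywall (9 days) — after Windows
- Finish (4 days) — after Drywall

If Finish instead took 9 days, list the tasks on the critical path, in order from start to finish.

Permits, Windows, Drywall, Finish

Critical path before the change: Permits→Windows→Drywall→Finish = 5+2+9+4 = 20 giving 20 days.
Since Finish is critical, the +5 change carries straight to that chain (now 25 days).
That remains the longest chain; total 25 days.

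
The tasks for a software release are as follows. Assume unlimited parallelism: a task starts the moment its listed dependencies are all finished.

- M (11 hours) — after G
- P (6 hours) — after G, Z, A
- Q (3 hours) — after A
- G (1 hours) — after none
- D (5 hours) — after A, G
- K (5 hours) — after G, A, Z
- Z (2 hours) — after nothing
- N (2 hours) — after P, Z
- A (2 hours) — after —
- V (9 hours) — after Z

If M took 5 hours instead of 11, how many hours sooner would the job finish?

The binding path is G→M = 1+11 = 12; finish at 12 hours.
M lies on that path, so at 5 hours the path becomes 6 hours.
The binding chain switches to Z→V = 2+9 = 11; finish 11 hours.
Change in finish: 11 − 12 = -1 hours.

1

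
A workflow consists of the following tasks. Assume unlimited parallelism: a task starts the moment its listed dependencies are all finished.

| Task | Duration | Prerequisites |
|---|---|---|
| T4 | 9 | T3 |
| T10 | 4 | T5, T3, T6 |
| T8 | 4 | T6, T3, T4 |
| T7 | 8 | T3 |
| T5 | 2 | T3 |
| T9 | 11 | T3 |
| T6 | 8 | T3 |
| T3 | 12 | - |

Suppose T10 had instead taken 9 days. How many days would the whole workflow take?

29

Baseline: T3→T4→T8 = 12+9+4 = 25 → 25 days.
The longest path through T10 is only 24 days, so T10 has float 1.
New critical path: T3→T6→T10 = 12+8+9 = 29 ⇒ 29 days.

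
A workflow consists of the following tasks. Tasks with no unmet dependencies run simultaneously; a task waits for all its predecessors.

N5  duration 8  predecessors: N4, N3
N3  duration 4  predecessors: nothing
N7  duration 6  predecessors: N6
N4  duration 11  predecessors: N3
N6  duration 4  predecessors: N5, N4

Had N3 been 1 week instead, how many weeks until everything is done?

As given, the longest chain is N3→N4→N5→N6→N7 = 4+11+8+4+6 = 33, so the finish is 33 weeks.
N3 is on the critical path; changing it to 1 makes that path 30 weeks.
That remains the longest chain; total 30 weeks.

30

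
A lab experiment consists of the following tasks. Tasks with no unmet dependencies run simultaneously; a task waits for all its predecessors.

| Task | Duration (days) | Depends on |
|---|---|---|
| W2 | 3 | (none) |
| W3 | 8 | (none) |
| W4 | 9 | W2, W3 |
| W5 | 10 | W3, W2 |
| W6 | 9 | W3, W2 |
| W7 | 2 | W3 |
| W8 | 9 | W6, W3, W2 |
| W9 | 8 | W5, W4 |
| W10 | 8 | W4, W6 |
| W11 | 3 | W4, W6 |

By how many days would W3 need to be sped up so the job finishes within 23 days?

Current finish: 26 days; target: 23.
W3 is on every critical path, so each day cut from W3 cuts the finish by one (this holds down to a finish of 21).
Need 26 − 23 = 3 days off W3 → W3 becomes 5 days, finish becomes 23.

3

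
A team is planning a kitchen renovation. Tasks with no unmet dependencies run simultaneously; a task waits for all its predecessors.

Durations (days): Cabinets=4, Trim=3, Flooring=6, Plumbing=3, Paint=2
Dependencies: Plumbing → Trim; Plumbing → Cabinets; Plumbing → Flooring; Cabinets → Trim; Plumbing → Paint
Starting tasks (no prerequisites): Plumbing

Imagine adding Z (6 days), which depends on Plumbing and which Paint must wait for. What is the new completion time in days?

Originally the schedule takes 10 days.
With Z inserted, Paint now waits for max(Plumbing, Z).
New critical path: Plumbing→Z→Paint = 3+6+2 = 11 ⇒ 11 days.

11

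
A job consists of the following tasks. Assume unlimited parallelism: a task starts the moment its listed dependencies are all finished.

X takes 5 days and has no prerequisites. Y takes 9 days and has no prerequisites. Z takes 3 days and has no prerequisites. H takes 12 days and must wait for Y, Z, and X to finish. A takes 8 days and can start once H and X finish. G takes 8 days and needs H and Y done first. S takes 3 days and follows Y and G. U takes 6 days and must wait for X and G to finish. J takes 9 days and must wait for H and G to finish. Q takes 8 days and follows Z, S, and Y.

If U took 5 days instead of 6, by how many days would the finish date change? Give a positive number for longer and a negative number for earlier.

0

Baseline: Y→H→G→S→Q = 9+12+8+3+8 = 40 → 40 days.
U has 5 days of float (longest path through it is 35).
The critical path is still Y→H→G→S→Q; finish is now 40 days.
Change in finish: 40 − 40 = +0 days.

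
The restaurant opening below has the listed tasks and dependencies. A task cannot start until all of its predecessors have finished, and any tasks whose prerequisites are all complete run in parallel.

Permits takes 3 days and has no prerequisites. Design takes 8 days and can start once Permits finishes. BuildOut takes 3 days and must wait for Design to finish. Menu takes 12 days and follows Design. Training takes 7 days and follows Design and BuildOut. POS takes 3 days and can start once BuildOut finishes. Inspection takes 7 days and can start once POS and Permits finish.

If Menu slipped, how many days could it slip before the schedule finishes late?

The longest chain is Permits→Design→BuildOut→POS→Inspection = 3+8+3+3+7 = 24; overall finish 24 days.
Longest path through Menu: 23 days (earliest finish 23, latest finish 24).
Float = 24 − 23 = 1.

1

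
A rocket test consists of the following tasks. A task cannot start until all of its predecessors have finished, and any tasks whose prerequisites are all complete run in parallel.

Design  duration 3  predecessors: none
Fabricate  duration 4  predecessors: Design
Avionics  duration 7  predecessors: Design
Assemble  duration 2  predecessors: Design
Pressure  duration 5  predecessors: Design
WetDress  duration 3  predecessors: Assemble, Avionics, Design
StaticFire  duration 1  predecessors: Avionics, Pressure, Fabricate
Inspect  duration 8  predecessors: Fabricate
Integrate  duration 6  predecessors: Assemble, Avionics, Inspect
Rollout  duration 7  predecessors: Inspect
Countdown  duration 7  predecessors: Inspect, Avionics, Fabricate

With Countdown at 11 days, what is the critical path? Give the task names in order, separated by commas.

The binding path is Design→Fabricate→Inspect→Countdown = 3+4+8+7 = 22; finish at 22 days.
Since Countdown is critical, the +4 change carries straight to that chain (now 26 days).
That remains the longest chain; total 26 days.

Design, Fabricate, Inspect, Countdown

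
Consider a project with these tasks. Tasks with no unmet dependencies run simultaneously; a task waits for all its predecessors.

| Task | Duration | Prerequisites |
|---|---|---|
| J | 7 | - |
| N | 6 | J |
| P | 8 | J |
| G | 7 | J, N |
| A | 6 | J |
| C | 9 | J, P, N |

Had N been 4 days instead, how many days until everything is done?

Critical path before the change: J→P→C = 7+8+9 = 24 giving 24 days.
N has 2 days of float (longest path through it is 22).
That remains the longest chain; total 24 days.

24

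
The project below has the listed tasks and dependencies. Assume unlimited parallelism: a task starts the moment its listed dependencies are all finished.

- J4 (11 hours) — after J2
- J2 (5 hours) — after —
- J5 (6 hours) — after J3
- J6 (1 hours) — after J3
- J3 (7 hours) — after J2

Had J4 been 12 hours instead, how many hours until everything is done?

Baseline: J2→J3→J5 = 5+7+6 = 18 → 18 hours.
The longest path through J4 is only 16 hours, so J4 has float 2.
That remains the longest chain; total 18 hours.

18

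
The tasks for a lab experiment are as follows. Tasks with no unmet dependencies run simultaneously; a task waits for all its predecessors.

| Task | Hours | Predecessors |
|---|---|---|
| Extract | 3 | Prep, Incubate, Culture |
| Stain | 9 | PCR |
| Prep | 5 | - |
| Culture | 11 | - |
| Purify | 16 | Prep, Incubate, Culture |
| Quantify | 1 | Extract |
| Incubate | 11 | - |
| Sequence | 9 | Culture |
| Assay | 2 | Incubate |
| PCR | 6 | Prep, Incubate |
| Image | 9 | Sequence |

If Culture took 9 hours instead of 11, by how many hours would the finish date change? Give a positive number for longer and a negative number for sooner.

-2

As given, the longest chain is Culture→Sequence→Image = 11+9+9 = 29, so the finish is 29 hours.
Culture lies on that path, so at 9 hours the path becomes 27 hours.
That remains the longest chain; total 27 hours.
Change in finish: 27 − 29 = -2 hours.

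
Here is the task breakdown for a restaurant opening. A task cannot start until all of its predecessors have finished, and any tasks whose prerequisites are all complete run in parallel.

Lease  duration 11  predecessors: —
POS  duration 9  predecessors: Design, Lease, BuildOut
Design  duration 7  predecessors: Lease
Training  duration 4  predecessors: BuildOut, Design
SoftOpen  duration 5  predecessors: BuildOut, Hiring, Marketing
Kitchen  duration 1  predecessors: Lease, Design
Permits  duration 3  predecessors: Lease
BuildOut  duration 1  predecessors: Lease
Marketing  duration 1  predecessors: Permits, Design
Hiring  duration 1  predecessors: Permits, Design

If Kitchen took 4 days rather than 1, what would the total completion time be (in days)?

The binding path is Lease→Design→POS = 11+7+9 = 27; finish at 27 days.
The longest path through Kitchen is only 19 days, so Kitchen has float 8.
No other chain overtakes it, so the finish is 27 days.

27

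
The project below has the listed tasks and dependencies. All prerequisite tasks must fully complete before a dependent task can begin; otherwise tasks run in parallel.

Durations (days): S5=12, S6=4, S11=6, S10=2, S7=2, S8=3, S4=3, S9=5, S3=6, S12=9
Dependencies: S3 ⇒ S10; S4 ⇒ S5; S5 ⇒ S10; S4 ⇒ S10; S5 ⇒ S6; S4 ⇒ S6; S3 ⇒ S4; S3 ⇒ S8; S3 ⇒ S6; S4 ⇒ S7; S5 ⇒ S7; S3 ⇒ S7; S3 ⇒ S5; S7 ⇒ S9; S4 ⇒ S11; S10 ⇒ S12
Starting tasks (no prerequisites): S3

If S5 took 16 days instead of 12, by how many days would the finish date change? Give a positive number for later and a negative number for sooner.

4

Critical path before the change: S3→S4→S5→S10→S12 = 6+3+12+2+9 = 32 giving 32 days.
S5 is on the critical path; changing it to 16 makes that path 36 days.
No other chain overtakes it, so the finish is 36 days.
Change in finish: 36 − 32 = +4 days.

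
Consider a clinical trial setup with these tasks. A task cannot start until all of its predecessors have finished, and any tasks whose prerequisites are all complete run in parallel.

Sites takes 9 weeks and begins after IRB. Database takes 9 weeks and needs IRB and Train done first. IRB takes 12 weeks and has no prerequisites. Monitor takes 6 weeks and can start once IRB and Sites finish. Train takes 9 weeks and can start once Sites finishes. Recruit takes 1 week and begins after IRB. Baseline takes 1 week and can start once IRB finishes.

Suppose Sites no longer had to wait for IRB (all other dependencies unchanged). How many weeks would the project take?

With the dependency in place, IRB→Sites→Train→Database = 12+9+9+9 = 39 sets the finish at 39 weeks.
Without IRB→Sites, Sites's earliest start moves from 12 to 0.
New critical path: Sites→Train→Database = 9+9+9 = 27 ⇒ 27 weeks.

27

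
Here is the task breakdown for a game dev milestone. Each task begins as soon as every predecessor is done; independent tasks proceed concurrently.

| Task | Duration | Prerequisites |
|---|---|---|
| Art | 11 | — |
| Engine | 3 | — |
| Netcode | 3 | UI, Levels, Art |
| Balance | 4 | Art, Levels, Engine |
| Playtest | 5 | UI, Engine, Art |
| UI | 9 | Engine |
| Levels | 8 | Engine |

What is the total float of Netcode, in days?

Critical path: Engine→UI→Playtest = 3+9+5 = 17, so the finish is 17 days.
Netcode finishes as early as 15 and must finish by 17.
Float = 17 − 15 = 2.

2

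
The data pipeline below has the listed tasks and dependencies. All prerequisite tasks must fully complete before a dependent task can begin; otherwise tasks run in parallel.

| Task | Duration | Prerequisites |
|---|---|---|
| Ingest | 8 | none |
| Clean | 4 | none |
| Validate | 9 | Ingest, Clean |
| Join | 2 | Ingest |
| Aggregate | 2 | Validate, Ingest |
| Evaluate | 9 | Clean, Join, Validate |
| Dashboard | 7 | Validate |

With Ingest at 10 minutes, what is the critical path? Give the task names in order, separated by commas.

Ingest, Validate, Evaluate

As given, the longest chain is Ingest→Validate→Evaluate = 8+9+9 = 26, so the finish is 26 minutes.
Ingest lies on that path, so at 10 minutes the path becomes 28 minutes.
That remains the longest chain; total 28 minutes.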